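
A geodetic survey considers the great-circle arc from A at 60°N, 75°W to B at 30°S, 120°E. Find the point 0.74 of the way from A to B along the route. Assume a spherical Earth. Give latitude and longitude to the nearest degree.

≈ 8°N, 129°E

Write both endpoints as unit vectors p₁, p₂ with components (cos φ cos λ, cos φ sin λ, sin φ).
The central angle between the endpoints is δ = arccos(p₁·p₂) ≈ 2.589 rad (148.4°).
Interpolate at f = 0.74 with slerp weights a = sin((1−f)δ)/sin δ ≈ 1.188, b = sin(fδ)/sin δ ≈ 1.793.
p = a·p₁ + b·p₂ ≈ (-0.623, 0.771, 0.132); φ = arcsin(p_z) ≈ 7.61°, λ = atan2(p_y, p_x) ≈ 128.92°.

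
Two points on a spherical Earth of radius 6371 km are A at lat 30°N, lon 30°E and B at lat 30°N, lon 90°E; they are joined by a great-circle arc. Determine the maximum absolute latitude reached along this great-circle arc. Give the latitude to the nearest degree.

≈ 34°N

The great circle lies in the plane with unit normal n̂ = (p₁ × p₂)/|p₁ × p₂|.
Here n̂_z ≈ +0.832; the vertex latitude is φ_max = arccos|n̂_z| ≈ 33.7°.
Check via Clairaut: cos φ_max = |cos φ₁| · sin C = cos(30.0°)·sin(73.9°) ≈ 0.832, again giving ≈ 33.7°.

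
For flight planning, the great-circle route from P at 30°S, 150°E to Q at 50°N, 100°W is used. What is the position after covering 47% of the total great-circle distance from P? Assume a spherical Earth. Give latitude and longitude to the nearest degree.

From cos δ = sin φ₁ sin φ₂ + cos φ₁ cos φ₂ cos Δλ, the central angle is δ ≈ 2.181 rad (125.0°).
Interpolate at f = 0.47 with slerp weights a = sin((1−f)δ)/sin δ ≈ 1.117, b = sin(fδ)/sin δ ≈ 1.043.
p = a·p₁ + b·p₂ ≈ (-0.954, -0.177, 0.241); φ = arcsin(p_z) ≈ 13.93°, λ = atan2(p_y, p_x) ≈ -169.51°.

≈ 14°N, 170°W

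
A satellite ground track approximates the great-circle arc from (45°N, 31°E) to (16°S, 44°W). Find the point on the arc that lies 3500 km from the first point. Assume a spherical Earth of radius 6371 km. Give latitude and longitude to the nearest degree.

≈ (28°N, 2°W)

Write both endpoints as unit vectors p₁, p₂ with components (cos φ cos λ, cos φ sin λ, sin φ).
The central angle between the endpoints is δ = arccos(p₁·p₂) ≈ 1.590 rad (91.1°). The total great-circle distance is δ·R ≈ 1.590 × 6371 ≈ 10128 km, so the target fraction is f = 3500/10128 ≈ 0.346.
Interpolate at f ≈ 0.346 with slerp weights a = sin((1−f)δ)/sin δ ≈ 0.863, b = sin(fδ)/sin δ ≈ 0.522.
p = a·p₁ + b·p₂ ≈ (0.884, -0.035, 0.466); φ = arcsin(p_z) ≈ 27.78°, λ = atan2(p_y, p_x) ≈ -2.24°.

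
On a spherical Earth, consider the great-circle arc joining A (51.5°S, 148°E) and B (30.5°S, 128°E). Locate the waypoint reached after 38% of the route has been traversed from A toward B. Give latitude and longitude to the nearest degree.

The haversine formula gives a central angle δ ≈ 0.448 rad (25.7°) between the endpoints.
Interpolate at f = 0.38 with slerp weights a = sin((1−f)δ)/sin δ ≈ 0.633, b = sin(fδ)/sin δ ≈ 0.391.
p = a·p₁ + b·p₂ ≈ (-0.542, 0.474, -0.694); φ = arcsin(p_z) ≈ -43.94°, λ = atan2(p_y, p_x) ≈ 138.79°.

≈ (44°S, 139°E)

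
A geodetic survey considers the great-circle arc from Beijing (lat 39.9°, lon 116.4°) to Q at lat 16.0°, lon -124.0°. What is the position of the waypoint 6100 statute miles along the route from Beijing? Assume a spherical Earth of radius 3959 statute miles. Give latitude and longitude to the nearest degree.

≈ lat 25°, lon -133°

The haversine formula gives a central angle δ ≈ 1.759 rad (100.8°) between the endpoints. The total great-circle distance is δ·R ≈ 1.759 × 3959 ≈ 6965 mi, so the target fraction is f = 6100/6965 ≈ 0.876.
Interpolate at f ≈ 0.876 with slerp weights a = sin((1−f)δ)/sin δ ≈ 0.221, b = sin(fδ)/sin δ ≈ 1.018.
p = a·p₁ + b·p₂ ≈ (-0.622, -0.659, 0.422); φ = arcsin(p_z) ≈ 24.97°, λ = atan2(p_y, p_x) ≈ -133.35°.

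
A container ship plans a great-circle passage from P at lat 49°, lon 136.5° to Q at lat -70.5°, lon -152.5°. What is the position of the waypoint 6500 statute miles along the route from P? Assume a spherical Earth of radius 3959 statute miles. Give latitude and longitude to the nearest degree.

The haversine formula gives a central angle δ ≈ 2.265 rad (129.8°) between the endpoints. The total great-circle distance is δ·R ≈ 2.265 × 3959 ≈ 8969 mi, so the target fraction is f = 6500/8969 ≈ 0.725.
Interpolate at f ≈ 0.725 with slerp weights a = sin((1−f)δ)/sin δ ≈ 0.760, b = sin(fδ)/sin δ ≈ 1.298.
p = a·p₁ + b·p₂ ≈ (-0.746, 0.143, -0.650); φ = arcsin(p_z) ≈ -40.56°, λ = atan2(p_y, p_x) ≈ 169.14°.

≈ lat -41°, lon 169°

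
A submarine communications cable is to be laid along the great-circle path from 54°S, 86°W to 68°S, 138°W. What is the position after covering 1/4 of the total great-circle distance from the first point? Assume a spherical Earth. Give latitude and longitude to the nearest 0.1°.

≈ 59.1°S, 94.6°W

Write both endpoints as unit vectors p₁, p₂ with components (cos φ cos λ, cos φ sin λ, sin φ).
The central angle between the endpoints is δ = arccos(p₁·p₂) ≈ 0.483 rad (27.7°).
Interpolate at f = 1/4 with slerp weights a = sin((1−f)δ)/sin δ ≈ 0.763, b = sin(fδ)/sin δ ≈ 0.259.
p = a·p₁ + b·p₂ ≈ (-0.041, -0.512, -0.858); φ = arcsin(p_z) ≈ -59.07°, λ = atan2(p_y, p_x) ≈ -94.57°.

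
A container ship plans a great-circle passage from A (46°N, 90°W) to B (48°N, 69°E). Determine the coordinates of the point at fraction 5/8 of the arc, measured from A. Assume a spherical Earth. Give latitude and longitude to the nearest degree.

≈ (77°N, 35°E)

Write both endpoints as unit vectors p₁, p₂ with components (cos φ cos λ, cos φ sin λ, sin φ).
The central angle between the endpoints is δ = arccos(p₁·p₂) ≈ 1.470 rad (84.2°).
Interpolate at f = 5/8 with slerp weights a = sin((1−f)δ)/sin δ ≈ 0.526, b = sin(fδ)/sin δ ≈ 0.799.
p = a·p₁ + b·p₂ ≈ (0.192, 0.133, 0.972); φ = arcsin(p_z) ≈ 76.50°, λ = atan2(p_y, p_x) ≈ 34.85°.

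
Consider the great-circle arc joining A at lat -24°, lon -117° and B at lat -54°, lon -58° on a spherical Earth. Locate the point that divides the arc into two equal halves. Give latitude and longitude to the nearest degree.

Write both endpoints as unit vectors p₁, p₂ with components (cos φ cos λ, cos φ sin λ, sin φ).
The central angle between the endpoints is δ = arccos(p₁·p₂) ≈ 0.920 rad (52.7°).
Interpolate at f = 1/2 with slerp weights a = sin((1−f)δ)/sin δ ≈ 0.558, b = sin(fδ)/sin δ ≈ 0.558.
p = a·p₁ + b·p₂ ≈ (-0.058, -0.732, -0.678); φ = arcsin(p_z) ≈ -42.72°, λ = atan2(p_y, p_x) ≈ -94.50°.

≈ lat -43°, lon -94°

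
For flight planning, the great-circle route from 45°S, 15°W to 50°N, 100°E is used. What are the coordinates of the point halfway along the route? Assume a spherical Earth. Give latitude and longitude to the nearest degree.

Convert each endpoint to a unit vector on the sphere (x = cos φ cos λ, y = cos φ sin λ, z = sin φ).
The central angle between the endpoints is δ = arccos(p₁·p₂) ≈ 2.395 rad (137.2°).
Interpolate at f = 1/2 with slerp weights a = sin((1−f)δ)/sin δ ≈ 1.370, b = sin(fδ)/sin δ ≈ 1.370.
p = a·p₁ + b·p₂ ≈ (0.783, 0.617, 0.081); φ = arcsin(p_z) ≈ 4.63°, λ = atan2(p_y, p_x) ≈ 38.22°.

≈ 5°N, 38°E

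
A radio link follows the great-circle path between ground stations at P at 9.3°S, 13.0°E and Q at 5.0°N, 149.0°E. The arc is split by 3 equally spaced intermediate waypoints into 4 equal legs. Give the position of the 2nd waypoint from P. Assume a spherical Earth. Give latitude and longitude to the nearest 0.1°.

Convert each endpoint to a unit vector on the sphere (x = cos φ cos λ, y = cos φ sin λ, z = sin φ).
The central angle between the endpoints is δ = arccos(p₁·p₂) ≈ 2.376 rad (136.2°).
Interpolate at f = 2/4 with slerp weights a = sin((1−f)δ)/sin δ ≈ 1.339, b = sin(fδ)/sin δ ≈ 1.339.
p = a·p₁ + b·p₂ ≈ (0.144, 0.985, -0.100); φ = arcsin(p_z) ≈ -5.72°, λ = atan2(p_y, p_x) ≈ 81.67°.

≈ 5.7°S, 81.7°E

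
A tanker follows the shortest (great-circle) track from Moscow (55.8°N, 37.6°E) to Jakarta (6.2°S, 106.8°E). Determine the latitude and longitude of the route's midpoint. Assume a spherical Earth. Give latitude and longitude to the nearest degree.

Convert each endpoint to a unit vector on the sphere (x = cos φ cos λ, y = cos φ sin λ, z = sin φ).
The central angle between the endpoints is δ = arccos(p₁·p₂) ≈ 1.461 rad (83.7°).
Interpolate at f = 1/2 with slerp weights a = sin((1−f)δ)/sin δ ≈ 0.671, b = sin(fδ)/sin δ ≈ 0.671.
p = a·p₁ + b·p₂ ≈ (0.106, 0.869, 0.483); φ = arcsin(p_z) ≈ 28.87°, λ = atan2(p_y, p_x) ≈ 83.04°.

≈ 29°N, 83°E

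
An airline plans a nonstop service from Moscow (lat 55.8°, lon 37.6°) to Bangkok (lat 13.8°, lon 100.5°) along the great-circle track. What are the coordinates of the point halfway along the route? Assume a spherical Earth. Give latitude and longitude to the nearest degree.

Write both endpoints as unit vectors p₁, p₂ with components (cos φ cos λ, cos φ sin λ, sin φ).
The central angle between the endpoints is δ = arccos(p₁·p₂) ≈ 1.109 rad (63.5°).
Interpolate at f = 1/2 with slerp weights a = sin((1−f)δ)/sin δ ≈ 0.588, b = sin(fδ)/sin δ ≈ 0.588.
p = a·p₁ + b·p₂ ≈ (0.158, 0.763, 0.627); φ = arcsin(p_z) ≈ 38.80°, λ = atan2(p_y, p_x) ≈ 78.32°.

≈ lat 39°, lon 78°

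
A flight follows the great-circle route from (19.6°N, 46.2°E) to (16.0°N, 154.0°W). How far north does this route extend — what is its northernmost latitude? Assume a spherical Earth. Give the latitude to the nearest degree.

≈ 61°N

The great circle lies in the plane with unit normal n̂ = (p₁ × p₂)/|p₁ × p₂|.
Here n̂_z ≈ +0.479; the vertex latitude is φ_max = arccos|n̂_z| ≈ 61.4°.
Check via Clairaut: cos φ_max = |cos φ₁| · sin C = cos(19.6°)·sin(30.6°) ≈ 0.479, again giving ≈ 61.4°.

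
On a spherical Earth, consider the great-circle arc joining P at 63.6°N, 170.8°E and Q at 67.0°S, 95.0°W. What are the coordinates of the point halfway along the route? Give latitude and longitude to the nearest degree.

≈ 2°S, 146°W

From cos δ = sin φ₁ sin φ₂ + cos φ₁ cos φ₂ cos Δλ, the central angle is δ ≈ 2.563 rad (146.8°).
Interpolate at f = 1/2 with slerp weights a = sin((1−f)δ)/sin δ ≈ 1.753, b = sin(fδ)/sin δ ≈ 1.753.
p = a·p₁ + b·p₂ ≈ (-0.829, -0.558, -0.043); φ = arcsin(p_z) ≈ -2.49°, λ = atan2(p_y, p_x) ≈ -146.07°.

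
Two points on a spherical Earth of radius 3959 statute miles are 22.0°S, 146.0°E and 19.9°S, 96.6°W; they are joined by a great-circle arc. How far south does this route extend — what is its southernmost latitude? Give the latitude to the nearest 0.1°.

≈ 36.4°S

The great circle lies in the plane with unit normal n̂ = (p₁ × p₂)/|p₁ × p₂|.
Here n̂_z ≈ +0.805; the vertex latitude is φ_max = arccos|n̂_z| ≈ 36.4°.
Check via Clairaut: cos φ_max = |cos φ₁| · sin C = cos(22.0°)·sin(119.8°) ≈ 0.805, again giving ≈ 36.4°.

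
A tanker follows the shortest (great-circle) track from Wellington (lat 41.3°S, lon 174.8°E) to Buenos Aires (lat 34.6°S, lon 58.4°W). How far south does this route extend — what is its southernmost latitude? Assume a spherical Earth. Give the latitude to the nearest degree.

The great circle lies in the plane with unit normal n̂ = (p₁ × p₂)/|p₁ × p₂|.
Here n̂_z ≈ +0.495; the vertex latitude is φ_max = arccos|n̂_z| ≈ 60.3°.
Check via Clairaut: cos φ_max = |cos φ₁| · sin C = cos(41.3°)·sin(138.8°) ≈ 0.495, again giving ≈ 60.3°.

≈ 60°S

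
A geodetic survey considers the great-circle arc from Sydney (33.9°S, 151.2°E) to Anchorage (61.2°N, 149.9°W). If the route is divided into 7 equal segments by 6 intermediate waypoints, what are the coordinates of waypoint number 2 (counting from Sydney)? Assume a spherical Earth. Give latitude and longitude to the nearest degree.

≈ (6°S, 164°E)

The haversine formula gives a central angle δ ≈ 1.857 rad (106.4°) between the endpoints.
Interpolate at f = 2/7 with slerp weights a = sin((1−f)δ)/sin δ ≈ 1.011, b = sin(fδ)/sin δ ≈ 0.527.
p = a·p₁ + b·p₂ ≈ (-0.955, 0.277, -0.102); φ = arcsin(p_z) ≈ -5.85°, λ = atan2(p_y, p_x) ≈ 163.83°.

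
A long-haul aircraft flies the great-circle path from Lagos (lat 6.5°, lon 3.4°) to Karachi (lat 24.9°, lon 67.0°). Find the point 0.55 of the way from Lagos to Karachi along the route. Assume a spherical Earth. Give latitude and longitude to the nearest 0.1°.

Convert each endpoint to a unit vector on the sphere (x = cos φ cos λ, y = cos φ sin λ, z = sin φ).
The central angle between the endpoints is δ = arccos(p₁·p₂) ≈ 1.106 rad (63.4°).
Interpolate at f = 0.55 with slerp weights a = sin((1−f)δ)/sin δ ≈ 0.534, b = sin(fδ)/sin δ ≈ 0.639.
p = a·p₁ + b·p₂ ≈ (0.756, 0.565, 0.330); φ = arcsin(p_z) ≈ 19.25°, λ = atan2(p_y, p_x) ≈ 36.77°.

≈ lat 19.2°, lon 36.8°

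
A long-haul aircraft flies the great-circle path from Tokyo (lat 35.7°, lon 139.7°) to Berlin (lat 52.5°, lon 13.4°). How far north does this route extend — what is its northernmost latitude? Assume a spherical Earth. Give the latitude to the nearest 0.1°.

The great circle lies in the plane with unit normal n̂ = (p₁ × p₂)/|p₁ × p₂|.
Here n̂_z ≈ -0.404; the vertex latitude is φ_max = arccos|n̂_z| ≈ 66.2°.

≈ 66.2°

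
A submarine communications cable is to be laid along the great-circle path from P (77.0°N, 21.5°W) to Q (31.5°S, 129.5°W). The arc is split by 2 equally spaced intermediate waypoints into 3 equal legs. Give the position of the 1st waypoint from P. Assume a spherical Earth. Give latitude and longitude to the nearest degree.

≈ (49°N, 106°W)

Write both endpoints as unit vectors p₁, p₂ with components (cos φ cos λ, cos φ sin λ, sin φ).
The central angle between the endpoints is δ = arccos(p₁·p₂) ≈ 2.175 rad (124.6°).
Interpolate at f = 1/3 with slerp weights a = sin((1−f)δ)/sin δ ≈ 1.207, b = sin(fδ)/sin δ ≈ 0.806.
p = a·p₁ + b·p₂ ≈ (-0.185, -0.630, 0.754); φ = arcsin(p_z) ≈ 48.98°, λ = atan2(p_y, p_x) ≈ -106.34°.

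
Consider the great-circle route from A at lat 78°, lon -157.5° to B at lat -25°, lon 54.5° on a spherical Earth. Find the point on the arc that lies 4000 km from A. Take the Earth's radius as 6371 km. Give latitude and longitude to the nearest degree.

≈ lat 63°, lon 72°

From cos δ = sin φ₁ sin φ₂ + cos φ₁ cos φ₂ cos Δλ, the central angle is δ ≈ 2.181 rad (125.0°). The total great-circle distance is δ·R ≈ 2.181 × 6371 ≈ 13896 km, so the target fraction is f = 4000/13896 ≈ 0.288.
Interpolate at f ≈ 0.288 with slerp weights a = sin((1−f)δ)/sin δ ≈ 1.220, b = sin(fδ)/sin δ ≈ 0.717.
p = a·p₁ + b·p₂ ≈ (0.143, 0.432, 0.891); φ = arcsin(p_z) ≈ 62.94°, λ = atan2(p_y, p_x) ≈ 71.69°.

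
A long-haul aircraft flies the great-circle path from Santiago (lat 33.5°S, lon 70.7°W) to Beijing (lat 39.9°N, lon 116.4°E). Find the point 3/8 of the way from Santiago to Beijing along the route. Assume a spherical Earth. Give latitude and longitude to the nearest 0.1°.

≈ lat 19.9°N, lon 108.3°W

Convert each endpoint to a unit vector on the sphere (x = cos φ cos λ, y = cos φ sin λ, z = sin φ).
The central angle between the endpoints is δ = arccos(p₁·p₂) ≈ 2.992 rad (171.4°).
Interpolate at f = 3/8 with slerp weights a = sin((1−f)δ)/sin δ ≈ 6.420, b = sin(fδ)/sin δ ≈ 6.054.
p = a·p₁ + b·p₂ ≈ (-0.296, -0.893, 0.340); φ = arcsin(p_z) ≈ 19.86°, λ = atan2(p_y, p_x) ≈ -108.31°.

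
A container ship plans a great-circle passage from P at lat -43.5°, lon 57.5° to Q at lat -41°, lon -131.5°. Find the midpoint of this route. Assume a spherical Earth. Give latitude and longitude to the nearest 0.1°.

≈ lat -84.9°, lon 157.1°

Write both endpoints as unit vectors p₁, p₂ with components (cos φ cos λ, cos φ sin λ, sin φ).
The central angle between the endpoints is δ = arccos(p₁·p₂) ≈ 1.660 rad (95.1°).
Interpolate at f = 1/2 with slerp weights a = sin((1−f)δ)/sin δ ≈ 0.741, b = sin(fδ)/sin δ ≈ 0.741.
p = a·p₁ + b·p₂ ≈ (-0.082, 0.034, -0.996); φ = arcsin(p_z) ≈ -84.91°, λ = atan2(p_y, p_x) ≈ 157.14°.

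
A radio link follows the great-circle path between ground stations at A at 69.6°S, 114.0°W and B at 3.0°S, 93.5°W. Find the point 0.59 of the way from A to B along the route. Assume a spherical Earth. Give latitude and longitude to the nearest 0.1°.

The haversine formula gives a central angle δ ≈ 1.186 rad (68.0°) between the endpoints.
Interpolate at f = 0.59 with slerp weights a = sin((1−f)δ)/sin δ ≈ 0.504, b = sin(fδ)/sin δ ≈ 0.695.
p = a·p₁ + b·p₂ ≈ (-0.114, -0.853, -0.509); φ = arcsin(p_z) ≈ -30.60°, λ = atan2(p_y, p_x) ≈ -97.60°.

≈ 30.6°S, 97.6°W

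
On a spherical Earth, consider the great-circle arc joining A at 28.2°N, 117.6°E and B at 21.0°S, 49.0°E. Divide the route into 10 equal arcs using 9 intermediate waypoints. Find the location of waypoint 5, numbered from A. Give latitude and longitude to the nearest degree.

≈ 4°N, 82°E

The haversine formula gives a central angle δ ≈ 1.440 rad (82.5°) between the endpoints.
Interpolate at f = 5/10 with slerp weights a = sin((1−f)δ)/sin δ ≈ 0.665, b = sin(fδ)/sin δ ≈ 0.665.
p = a·p₁ + b·p₂ ≈ (0.136, 0.988, 0.076); φ = arcsin(p_z) ≈ 4.35°, λ = atan2(p_y, p_x) ≈ 82.17°.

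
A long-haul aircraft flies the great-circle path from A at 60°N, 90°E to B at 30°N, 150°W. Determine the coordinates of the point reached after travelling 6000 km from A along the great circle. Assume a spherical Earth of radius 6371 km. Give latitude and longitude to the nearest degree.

Convert each endpoint to a unit vector on the sphere (x = cos φ cos λ, y = cos φ sin λ, z = sin φ).
The central angle between the endpoints is δ = arccos(p₁·p₂) ≈ 1.353 rad (77.5°). The total great-circle distance is δ·R ≈ 1.353 × 6371 ≈ 8617 km, so the target fraction is f = 6000/8617 ≈ 0.696.
Interpolate at f ≈ 0.696 with slerp weights a = sin((1−f)δ)/sin δ ≈ 0.409, b = sin(fδ)/sin δ ≈ 0.828.
p = a·p₁ + b·p₂ ≈ (-0.621, -0.154, 0.768); φ = arcsin(p_z) ≈ 50.21°, λ = atan2(p_y, p_x) ≈ -166.07°.

≈ 50°N, 166°W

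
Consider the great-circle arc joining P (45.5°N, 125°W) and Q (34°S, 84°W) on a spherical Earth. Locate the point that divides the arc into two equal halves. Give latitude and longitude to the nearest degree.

≈ (6°N, 103°W)

The haversine formula gives a central angle δ ≈ 1.531 rad (87.7°) between the endpoints.
Interpolate at f = 1/2 with slerp weights a = sin((1−f)δ)/sin δ ≈ 0.693, b = sin(fδ)/sin δ ≈ 0.693.
p = a·p₁ + b·p₂ ≈ (-0.219, -0.970, 0.107); φ = arcsin(p_z) ≈ 6.13°, λ = atan2(p_y, p_x) ≈ -102.71°.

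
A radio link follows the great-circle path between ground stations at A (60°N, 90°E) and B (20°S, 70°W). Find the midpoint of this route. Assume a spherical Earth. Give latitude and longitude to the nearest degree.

Convert each endpoint to a unit vector on the sphere (x = cos φ cos λ, y = cos φ sin λ, z = sin φ).
The central angle between the endpoints is δ = arccos(p₁·p₂) ≈ 2.400 rad (137.5°).
Interpolate at f = 1/2 with slerp weights a = sin((1−f)δ)/sin δ ≈ 1.381, b = sin(fδ)/sin δ ≈ 1.381.
p = a·p₁ + b·p₂ ≈ (0.444, -0.529, 0.723); φ = arcsin(p_z) ≈ 46.34°, λ = atan2(p_y, p_x) ≈ -50.00°.

≈ (46°N, 50°W)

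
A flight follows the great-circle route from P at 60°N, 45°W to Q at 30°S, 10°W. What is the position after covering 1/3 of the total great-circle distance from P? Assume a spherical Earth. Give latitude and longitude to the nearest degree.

Convert each endpoint to a unit vector on the sphere (x = cos φ cos λ, y = cos φ sin λ, z = sin φ).
The central angle between the endpoints is δ = arccos(p₁·p₂) ≈ 1.649 rad (94.5°).
Interpolate at f = 1/3 with slerp weights a = sin((1−f)δ)/sin δ ≈ 0.894, b = sin(fδ)/sin δ ≈ 0.524.
p = a·p₁ + b·p₂ ≈ (0.763, -0.395, 0.512); φ = arcsin(p_z) ≈ 30.79°, λ = atan2(p_y, p_x) ≈ -27.36°.

≈ 31°N, 27°W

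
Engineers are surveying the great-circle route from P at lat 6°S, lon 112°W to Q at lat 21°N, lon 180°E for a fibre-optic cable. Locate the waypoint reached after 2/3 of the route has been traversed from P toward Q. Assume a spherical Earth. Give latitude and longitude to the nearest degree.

Convert each endpoint to a unit vector on the sphere (x = cos φ cos λ, y = cos φ sin λ, z = sin φ).
The central angle between the endpoints is δ = arccos(p₁·p₂) ≈ 1.255 rad (71.9°).
Interpolate at f = 2/3 with slerp weights a = sin((1−f)δ)/sin δ ≈ 0.427, b = sin(fδ)/sin δ ≈ 0.781.
p = a·p₁ + b·p₂ ≈ (-0.888, -0.394, 0.235); φ = arcsin(p_z) ≈ 13.61°, λ = atan2(p_y, p_x) ≈ -156.08°.

≈ lat 14°N, lon 156°W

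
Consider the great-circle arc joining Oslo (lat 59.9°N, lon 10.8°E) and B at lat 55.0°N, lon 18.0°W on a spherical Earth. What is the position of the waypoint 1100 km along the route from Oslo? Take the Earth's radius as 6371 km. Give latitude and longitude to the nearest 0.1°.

Convert each endpoint to a unit vector on the sphere (x = cos φ cos λ, y = cos φ sin λ, z = sin φ).
The central angle between the endpoints is δ = arccos(p₁·p₂) ≈ 0.281 rad (16.1°). The total great-circle distance is δ·R ≈ 0.281 × 6371 ≈ 1791 km, so the target fraction is f = 1100/1791 ≈ 0.614.
Interpolate at f ≈ 0.614 with slerp weights a = sin((1−f)δ)/sin δ ≈ 0.390, b = sin(fδ)/sin δ ≈ 0.619.
p = a·p₁ + b·p₂ ≈ (0.530, -0.073, 0.845); φ = arcsin(p_z) ≈ 57.65°, λ = atan2(p_y, p_x) ≈ -7.86°.

≈ lat 57.7°N, lon 7.9°W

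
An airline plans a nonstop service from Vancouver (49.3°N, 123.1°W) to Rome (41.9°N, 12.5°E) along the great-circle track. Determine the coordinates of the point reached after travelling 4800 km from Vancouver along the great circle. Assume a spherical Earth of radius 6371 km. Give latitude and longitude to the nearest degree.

≈ 69°N, 39°W

Convert each endpoint to a unit vector on the sphere (x = cos φ cos λ, y = cos φ sin λ, z = sin φ).
The central angle between the endpoints is δ = arccos(p₁·p₂) ≈ 1.411 rad (80.8°). The total great-circle distance is δ·R ≈ 1.411 × 6371 ≈ 8987 km, so the target fraction is f = 4800/8987 ≈ 0.534.
Interpolate at f ≈ 0.534 with slerp weights a = sin((1−f)δ)/sin δ ≈ 0.619, b = sin(fδ)/sin δ ≈ 0.693.
p = a·p₁ + b·p₂ ≈ (0.283, -0.226, 0.932); φ = arcsin(p_z) ≈ 68.74°, λ = atan2(p_y, p_x) ≈ -38.64°.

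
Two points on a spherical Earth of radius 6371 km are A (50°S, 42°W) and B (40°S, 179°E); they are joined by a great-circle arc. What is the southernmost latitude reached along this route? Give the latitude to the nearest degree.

The great circle lies in the plane with unit normal n̂ = (p₁ × p₂)/|p₁ × p₂|.
Here n̂_z ≈ -0.325; the vertex latitude is φ_max = arccos|n̂_z| ≈ 71.0°.
Check via Clairaut: cos φ_max = |cos φ₁| · sin C = cos(50.0°)·sin(149.6°) ≈ 0.325, again giving ≈ 71.0°.

≈ 71°S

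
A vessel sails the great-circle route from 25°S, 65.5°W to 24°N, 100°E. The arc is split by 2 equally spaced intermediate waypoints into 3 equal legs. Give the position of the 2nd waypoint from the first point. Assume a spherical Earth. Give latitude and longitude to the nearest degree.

From cos δ = sin φ₁ sin φ₂ + cos φ₁ cos φ₂ cos Δλ, the central angle is δ ≈ 2.911 rad (166.8°).
Interpolate at f = 2/3 with slerp weights a = sin((1−f)δ)/sin δ ≈ 3.606, b = sin(fδ)/sin δ ≈ 4.075.
p = a·p₁ + b·p₂ ≈ (0.709, 0.693, 0.134); φ = arcsin(p_z) ≈ 7.68°, λ = atan2(p_y, p_x) ≈ 44.34°.

≈ 8°N, 44°E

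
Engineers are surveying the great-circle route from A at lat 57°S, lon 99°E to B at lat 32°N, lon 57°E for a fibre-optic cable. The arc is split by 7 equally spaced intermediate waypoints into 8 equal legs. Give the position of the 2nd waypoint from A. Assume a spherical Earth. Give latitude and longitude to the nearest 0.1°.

Convert each endpoint to a unit vector on the sphere (x = cos φ cos λ, y = cos φ sin λ, z = sin φ).
The central angle between the endpoints is δ = arccos(p₁·p₂) ≈ 1.672 rad (95.8°).
Interpolate at f = 2/8 with slerp weights a = sin((1−f)δ)/sin δ ≈ 0.955, b = sin(fδ)/sin δ ≈ 0.408.
p = a·p₁ + b·p₂ ≈ (0.107, 0.804, -0.585); φ = arcsin(p_z) ≈ -35.79°, λ = atan2(p_y, p_x) ≈ 82.41°.

≈ lat 35.8°S, lon 82.4°E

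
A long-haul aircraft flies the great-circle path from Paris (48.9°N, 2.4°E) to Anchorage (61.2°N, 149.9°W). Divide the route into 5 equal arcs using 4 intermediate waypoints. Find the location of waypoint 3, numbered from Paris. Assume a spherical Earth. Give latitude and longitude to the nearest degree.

The haversine formula gives a central angle δ ≈ 1.181 rad (67.7°) between the endpoints.
Interpolate at f = 3/5 with slerp weights a = sin((1−f)δ)/sin δ ≈ 0.492, b = sin(fδ)/sin δ ≈ 0.704.
p = a·p₁ + b·p₂ ≈ (0.030, -0.156, 0.987); φ = arcsin(p_z) ≈ 80.84°, λ = atan2(p_y, p_x) ≈ -79.19°.

≈ 81°N, 79°W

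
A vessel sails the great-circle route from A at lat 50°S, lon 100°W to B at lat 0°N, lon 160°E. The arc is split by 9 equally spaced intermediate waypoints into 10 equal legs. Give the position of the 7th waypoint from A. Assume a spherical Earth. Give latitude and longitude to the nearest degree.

Write both endpoints as unit vectors p₁, p₂ with components (cos φ cos λ, cos φ sin λ, sin φ).
The central angle between the endpoints is δ = arccos(p₁·p₂) ≈ 1.683 rad (96.4°).
Interpolate at f = 7/10 with slerp weights a = sin((1−f)δ)/sin δ ≈ 0.487, b = sin(fδ)/sin δ ≈ 0.930.
p = a·p₁ + b·p₂ ≈ (-0.928, 0.010, -0.373); φ = arcsin(p_z) ≈ -21.89°, λ = atan2(p_y, p_x) ≈ 179.39°.

≈ lat 22°S, lon 179°E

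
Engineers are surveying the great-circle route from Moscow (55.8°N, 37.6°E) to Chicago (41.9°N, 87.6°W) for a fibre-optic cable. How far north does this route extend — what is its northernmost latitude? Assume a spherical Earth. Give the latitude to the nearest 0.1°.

The great circle lies in the plane with unit normal n̂ = (p₁ × p₂)/|p₁ × p₂|.
Here n̂_z ≈ -0.360; the vertex latitude is φ_max = arccos|n̂_z| ≈ 68.9°.
Check via Clairaut: cos φ_max = |cos φ₁| · sin C = cos(55.8°)·sin(39.8°) ≈ 0.360, again giving ≈ 68.9°.

≈ 68.9°N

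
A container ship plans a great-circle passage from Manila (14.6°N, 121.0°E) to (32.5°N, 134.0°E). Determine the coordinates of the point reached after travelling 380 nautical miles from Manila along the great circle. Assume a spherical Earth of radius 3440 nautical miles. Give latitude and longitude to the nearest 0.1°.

≈ (20.0°N, 124.5°E)

Convert each endpoint to a unit vector on the sphere (x = cos φ cos λ, y = cos φ sin λ, z = sin φ).
The central angle between the endpoints is δ = arccos(p₁·p₂) ≈ 0.375 rad (21.5°). The total great-circle distance is δ·R ≈ 0.375 × 3440 ≈ 1288 nmi, so the target fraction is f = 380/1288 ≈ 0.295.
Interpolate at f ≈ 0.295 with slerp weights a = sin((1−f)δ)/sin δ ≈ 0.713, b = sin(fδ)/sin δ ≈ 0.301.
p = a·p₁ + b·p₂ ≈ (-0.532, 0.775, 0.342); φ = arcsin(p_z) ≈ 19.98°, λ = atan2(p_y, p_x) ≈ 124.49°.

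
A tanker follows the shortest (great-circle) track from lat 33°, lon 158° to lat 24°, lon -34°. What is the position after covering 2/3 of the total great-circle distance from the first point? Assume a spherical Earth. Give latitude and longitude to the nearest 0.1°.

Write both endpoints as unit vectors p₁, p₂ with components (cos φ cos λ, cos φ sin λ, sin φ).
The central angle between the endpoints is δ = arccos(p₁·p₂) ≈ 2.127 rad (121.9°).
Interpolate at f = 2/3 with slerp weights a = sin((1−f)δ)/sin δ ≈ 0.767, b = sin(fδ)/sin δ ≈ 1.164.
p = a·p₁ + b·p₂ ≈ (0.285, -0.354, 0.891); φ = arcsin(p_z) ≈ 62.98°, λ = atan2(p_y, p_x) ≈ -51.11°.

≈ lat 63.0°, lon -51.1°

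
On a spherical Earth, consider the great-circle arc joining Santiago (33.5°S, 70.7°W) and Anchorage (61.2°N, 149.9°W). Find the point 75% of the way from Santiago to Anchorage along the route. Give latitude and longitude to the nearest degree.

The haversine formula gives a central angle δ ≈ 1.991 rad (114.1°) between the endpoints.
Interpolate at f = 0.75 with slerp weights a = sin((1−f)δ)/sin δ ≈ 0.523, b = sin(fδ)/sin δ ≈ 1.092.
p = a·p₁ + b·p₂ ≈ (-0.311, -0.676, 0.668); φ = arcsin(p_z) ≈ 41.94°, λ = atan2(p_y, p_x) ≈ -114.72°.

≈ (42°N, 115°W)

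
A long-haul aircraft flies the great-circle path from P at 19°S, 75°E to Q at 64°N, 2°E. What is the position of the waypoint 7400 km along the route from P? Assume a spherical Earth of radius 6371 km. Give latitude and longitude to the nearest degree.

≈ 41°N, 44°E

From cos δ = sin φ₁ sin φ₂ + cos φ₁ cos φ₂ cos Δλ, the central angle is δ ≈ 1.743 rad (99.9°). The total great-circle distance is δ·R ≈ 1.743 × 6371 ≈ 11105 km, so the target fraction is f = 7400/11105 ≈ 0.666.
Interpolate at f ≈ 0.666 with slerp weights a = sin((1−f)δ)/sin δ ≈ 0.558, b = sin(fδ)/sin δ ≈ 0.931.
p = a·p₁ + b·p₂ ≈ (0.544, 0.523, 0.655); φ = arcsin(p_z) ≈ 40.95°, λ = atan2(p_y, p_x) ≈ 43.88°.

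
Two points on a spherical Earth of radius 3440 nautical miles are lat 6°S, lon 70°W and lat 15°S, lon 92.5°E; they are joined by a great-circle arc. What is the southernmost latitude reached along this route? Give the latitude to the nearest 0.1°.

The great circle lies in the plane with unit normal n̂ = (p₁ × p₂)/|p₁ × p₂|.
Here n̂_z ≈ +0.631; the vertex latitude is φ_max = arccos|n̂_z| ≈ 50.9°.

≈ 50.9°S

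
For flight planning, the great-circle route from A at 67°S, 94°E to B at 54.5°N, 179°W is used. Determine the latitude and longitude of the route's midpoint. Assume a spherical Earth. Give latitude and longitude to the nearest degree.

≈ 8°S, 148°E

Write both endpoints as unit vectors p₁, p₂ with components (cos φ cos λ, cos φ sin λ, sin φ).
The central angle between the endpoints is δ = arccos(p₁·p₂) ≈ 2.400 rad (137.5°).
Interpolate at f = 1/2 with slerp weights a = sin((1−f)δ)/sin δ ≈ 1.380, b = sin(fδ)/sin δ ≈ 1.380.
p = a·p₁ + b·p₂ ≈ (-0.839, 0.524, -0.147); φ = arcsin(p_z) ≈ -8.44°, λ = atan2(p_y, p_x) ≈ 148.01°.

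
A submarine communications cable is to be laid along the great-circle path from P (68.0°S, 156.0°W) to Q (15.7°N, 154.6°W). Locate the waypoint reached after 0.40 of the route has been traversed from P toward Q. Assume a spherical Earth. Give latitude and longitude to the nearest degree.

≈ (35°S, 155°W)

Convert each endpoint to a unit vector on the sphere (x = cos φ cos λ, y = cos φ sin λ, z = sin φ).
The central angle between the endpoints is δ = arccos(p₁·p₂) ≈ 1.461 rad (83.7°).
Interpolate at f = 0.40 with slerp weights a = sin((1−f)δ)/sin δ ≈ 0.773, b = sin(fδ)/sin δ ≈ 0.555.
p = a·p₁ + b·p₂ ≈ (-0.747, -0.347, -0.567); φ = arcsin(p_z) ≈ -34.52°, λ = atan2(p_y, p_x) ≈ -155.09°.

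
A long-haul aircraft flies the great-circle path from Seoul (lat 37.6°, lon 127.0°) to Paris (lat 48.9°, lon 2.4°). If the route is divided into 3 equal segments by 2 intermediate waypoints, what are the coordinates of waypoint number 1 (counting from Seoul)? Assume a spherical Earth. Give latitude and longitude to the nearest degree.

The haversine formula gives a central angle δ ≈ 1.406 rad (80.6°) between the endpoints.
Interpolate at f = 1/3 with slerp weights a = sin((1−f)δ)/sin δ ≈ 0.817, b = sin(fδ)/sin δ ≈ 0.458.
p = a·p₁ + b·p₂ ≈ (-0.089, 0.530, 0.844); φ = arcsin(p_z) ≈ 57.52°, λ = atan2(p_y, p_x) ≈ 99.52°.

≈ lat 58°, lon 100°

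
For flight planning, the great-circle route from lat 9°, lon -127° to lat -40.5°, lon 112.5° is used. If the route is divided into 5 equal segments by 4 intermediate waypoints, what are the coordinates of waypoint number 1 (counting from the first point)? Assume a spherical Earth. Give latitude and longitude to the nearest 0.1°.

≈ lat -7.0°, lon -144.7°

From cos δ = sin φ₁ sin φ₂ + cos φ₁ cos φ₂ cos Δλ, the central angle is δ ≈ 2.075 rad (118.9°).
Interpolate at f = 1/5 with slerp weights a = sin((1−f)δ)/sin δ ≈ 1.137, b = sin(fδ)/sin δ ≈ 0.460.
p = a·p₁ + b·p₂ ≈ (-0.810, -0.574, -0.121); φ = arcsin(p_z) ≈ -6.95°, λ = atan2(p_y, p_x) ≈ -144.69°.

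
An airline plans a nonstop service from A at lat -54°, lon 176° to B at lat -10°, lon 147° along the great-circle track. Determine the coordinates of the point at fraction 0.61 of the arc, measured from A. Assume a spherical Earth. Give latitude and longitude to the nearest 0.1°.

≈ lat -27.8°, lon 155.1°

From cos δ = sin φ₁ sin φ₂ + cos φ₁ cos φ₂ cos Δλ, the central angle is δ ≈ 0.867 rad (49.7°).
Interpolate at f = 0.61 with slerp weights a = sin((1−f)δ)/sin δ ≈ 0.435, b = sin(fδ)/sin δ ≈ 0.662.
p = a·p₁ + b·p₂ ≈ (-0.802, 0.373, -0.467); φ = arcsin(p_z) ≈ -27.84°, λ = atan2(p_y, p_x) ≈ 155.06°.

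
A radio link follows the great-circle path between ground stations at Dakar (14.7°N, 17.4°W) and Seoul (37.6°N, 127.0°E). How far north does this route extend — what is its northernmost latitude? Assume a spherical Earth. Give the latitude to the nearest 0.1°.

The great circle lies in the plane with unit normal n̂ = (p₁ × p₂)/|p₁ × p₂|.
Here n̂_z ≈ +0.505; the vertex latitude is φ_max = arccos|n̂_z| ≈ 59.7°.

≈ 59.7°N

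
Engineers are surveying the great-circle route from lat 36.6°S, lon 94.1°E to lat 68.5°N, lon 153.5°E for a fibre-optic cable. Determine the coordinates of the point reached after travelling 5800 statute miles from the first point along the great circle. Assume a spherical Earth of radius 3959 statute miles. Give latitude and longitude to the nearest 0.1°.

Convert each endpoint to a unit vector on the sphere (x = cos φ cos λ, y = cos φ sin λ, z = sin φ).
The central angle between the endpoints is δ = arccos(p₁·p₂) ≈ 1.988 rad (113.9°). The total great-circle distance is δ·R ≈ 1.988 × 3959 ≈ 7869 mi, so the target fraction is f = 5800/7869 ≈ 0.737.
Interpolate at f ≈ 0.737 with slerp weights a = sin((1−f)δ)/sin δ ≈ 0.546, b = sin(fδ)/sin δ ≈ 1.088.
p = a·p₁ + b·p₂ ≈ (-0.388, 0.615, 0.686); φ = arcsin(p_z) ≈ 43.34°, λ = atan2(p_y, p_x) ≈ 122.25°.

≈ lat 43.3°N, lon 122.2°E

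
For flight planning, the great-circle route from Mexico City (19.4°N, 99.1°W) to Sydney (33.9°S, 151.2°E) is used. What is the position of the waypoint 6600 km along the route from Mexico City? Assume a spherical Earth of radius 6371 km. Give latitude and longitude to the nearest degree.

≈ 13°S, 150°W

The haversine formula gives a central angle δ ≈ 2.037 rad (116.7°) between the endpoints. The total great-circle distance is δ·R ≈ 2.037 × 6371 ≈ 12975 km, so the target fraction is f = 6600/12975 ≈ 0.509.
Interpolate at f ≈ 0.509 with slerp weights a = sin((1−f)δ)/sin δ ≈ 0.942, b = sin(fδ)/sin δ ≈ 0.963.
p = a·p₁ + b·p₂ ≈ (-0.841, -0.493, -0.224); φ = arcsin(p_z) ≈ -12.95°, λ = atan2(p_y, p_x) ≈ -149.64°.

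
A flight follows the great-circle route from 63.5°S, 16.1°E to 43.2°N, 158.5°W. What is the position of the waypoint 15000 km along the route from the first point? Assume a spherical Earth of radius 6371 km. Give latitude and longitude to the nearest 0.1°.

≈ 18.8°N, 155.5°W

Write both endpoints as unit vectors p₁, p₂ with components (cos φ cos λ, cos φ sin λ, sin φ).
The central angle between the endpoints is δ = arccos(p₁·p₂) ≈ 2.783 rad (159.5°). The total great-circle distance is δ·R ≈ 2.783 × 6371 ≈ 17731 km, so the target fraction is f = 15000/17731 ≈ 0.846.
Interpolate at f ≈ 0.846 with slerp weights a = sin((1−f)δ)/sin δ ≈ 1.185, b = sin(fδ)/sin δ ≈ 2.019.
p = a·p₁ + b·p₂ ≈ (-0.861, -0.393, 0.322); φ = arcsin(p_z) ≈ 18.77°, λ = atan2(p_y, p_x) ≈ -155.49°.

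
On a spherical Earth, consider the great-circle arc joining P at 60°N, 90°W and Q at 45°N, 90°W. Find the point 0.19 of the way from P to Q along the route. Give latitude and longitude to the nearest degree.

≈ 57°N, 90°W

Convert each endpoint to a unit vector on the sphere (x = cos φ cos λ, y = cos φ sin λ, z = sin φ).
The central angle between the endpoints is δ = arccos(p₁·p₂) ≈ 0.262 rad (15.0°).
Interpolate at f = 0.19 with slerp weights a = sin((1−f)δ)/sin δ ≈ 0.813, b = sin(fδ)/sin δ ≈ 0.192.
p = a·p₁ + b·p₂ ≈ (0.000, -0.542, 0.840); φ = arcsin(p_z) ≈ 57.15°, λ = atan2(p_y, p_x) ≈ -90.00°.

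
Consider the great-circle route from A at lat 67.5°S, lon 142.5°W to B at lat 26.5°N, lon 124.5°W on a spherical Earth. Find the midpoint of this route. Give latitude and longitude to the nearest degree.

Write both endpoints as unit vectors p₁, p₂ with components (cos φ cos λ, cos φ sin λ, sin φ).
The central angle between the endpoints is δ = arccos(p₁·p₂) ≈ 1.657 rad (95.0°).
Interpolate at f = 1/2 with slerp weights a = sin((1−f)δ)/sin δ ≈ 0.740, b = sin(fδ)/sin δ ≈ 0.740.
p = a·p₁ + b·p₂ ≈ (-0.600, -0.718, -0.353); φ = arcsin(p_z) ≈ -20.70°, λ = atan2(p_y, p_x) ≈ -129.87°.

≈ lat 21°S, lon 130°W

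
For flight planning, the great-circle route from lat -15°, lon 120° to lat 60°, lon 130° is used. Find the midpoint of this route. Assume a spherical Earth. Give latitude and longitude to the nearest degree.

From cos δ = sin φ₁ sin φ₂ + cos φ₁ cos φ₂ cos Δλ, the central angle is δ ≈ 1.317 rad (75.4°).
Interpolate at f = 1/2 with slerp weights a = sin((1−f)δ)/sin δ ≈ 0.632, b = sin(fδ)/sin δ ≈ 0.632.
p = a·p₁ + b·p₂ ≈ (-0.508, 0.771, 0.384); φ = arcsin(p_z) ≈ 22.57°, λ = atan2(p_y, p_x) ≈ 123.41°.

≈ lat 23°, lon 123°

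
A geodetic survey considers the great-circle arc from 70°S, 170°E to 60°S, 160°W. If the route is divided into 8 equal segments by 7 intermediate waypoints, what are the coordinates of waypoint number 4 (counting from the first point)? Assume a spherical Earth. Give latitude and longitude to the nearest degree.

≈ 66°S, 172°W

Write both endpoints as unit vectors p₁, p₂ with components (cos φ cos λ, cos φ sin λ, sin φ).
The central angle between the endpoints is δ = arccos(p₁·p₂) ≈ 0.277 rad (15.9°).
Interpolate at f = 4/8 with slerp weights a = sin((1−f)δ)/sin δ ≈ 0.505, b = sin(fδ)/sin δ ≈ 0.505.
p = a·p₁ + b·p₂ ≈ (-0.407, -0.056, -0.912); φ = arcsin(p_z) ≈ -65.73°, λ = atan2(p_y, p_x) ≈ -172.12°.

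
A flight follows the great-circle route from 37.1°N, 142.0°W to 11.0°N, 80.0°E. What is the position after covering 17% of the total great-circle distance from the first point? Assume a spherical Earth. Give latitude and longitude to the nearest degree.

The haversine formula gives a central angle δ ≈ 2.056 rad (117.8°) between the endpoints.
Interpolate at f = 0.17 with slerp weights a = sin((1−f)δ)/sin δ ≈ 1.120, b = sin(fδ)/sin δ ≈ 0.387.
p = a·p₁ + b·p₂ ≈ (-0.638, -0.176, 0.750); φ = arcsin(p_z) ≈ 48.56°, λ = atan2(p_y, p_x) ≈ -164.60°.

≈ 49°N, 165°W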